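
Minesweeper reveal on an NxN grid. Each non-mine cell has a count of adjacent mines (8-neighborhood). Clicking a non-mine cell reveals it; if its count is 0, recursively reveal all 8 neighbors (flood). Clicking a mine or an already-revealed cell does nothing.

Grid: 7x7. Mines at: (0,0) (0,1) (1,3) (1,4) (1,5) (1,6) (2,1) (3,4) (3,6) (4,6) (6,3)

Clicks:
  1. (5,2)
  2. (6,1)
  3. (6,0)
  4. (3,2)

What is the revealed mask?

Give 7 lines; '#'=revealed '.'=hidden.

Answer: .......
.......
.......
####...
####...
####...
###....

Derivation:
Click 1 (5,2) count=1: revealed 1 new [(5,2)] -> total=1
Click 2 (6,1) count=0: revealed 14 new [(3,0) (3,1) (3,2) (3,3) (4,0) (4,1) (4,2) (4,3) (5,0) (5,1) (5,3) (6,0) (6,1) (6,2)] -> total=15
Click 3 (6,0) count=0: revealed 0 new [(none)] -> total=15
Click 4 (3,2) count=1: revealed 0 new [(none)] -> total=15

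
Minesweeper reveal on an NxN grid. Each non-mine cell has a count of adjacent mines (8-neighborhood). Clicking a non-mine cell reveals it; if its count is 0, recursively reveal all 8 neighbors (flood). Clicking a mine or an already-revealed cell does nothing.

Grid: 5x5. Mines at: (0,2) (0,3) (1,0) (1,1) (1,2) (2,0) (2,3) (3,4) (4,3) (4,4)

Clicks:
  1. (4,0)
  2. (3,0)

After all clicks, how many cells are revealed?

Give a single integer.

Answer: 6

Derivation:
Click 1 (4,0) count=0: revealed 6 new [(3,0) (3,1) (3,2) (4,0) (4,1) (4,2)] -> total=6
Click 2 (3,0) count=1: revealed 0 new [(none)] -> total=6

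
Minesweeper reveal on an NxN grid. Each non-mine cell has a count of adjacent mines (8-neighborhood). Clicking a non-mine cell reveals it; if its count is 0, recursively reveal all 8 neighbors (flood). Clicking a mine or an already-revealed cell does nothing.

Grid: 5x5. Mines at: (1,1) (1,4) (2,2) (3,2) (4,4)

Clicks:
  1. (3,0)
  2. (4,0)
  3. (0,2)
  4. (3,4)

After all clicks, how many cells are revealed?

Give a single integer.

Click 1 (3,0) count=0: revealed 6 new [(2,0) (2,1) (3,0) (3,1) (4,0) (4,1)] -> total=6
Click 2 (4,0) count=0: revealed 0 new [(none)] -> total=6
Click 3 (0,2) count=1: revealed 1 new [(0,2)] -> total=7
Click 4 (3,4) count=1: revealed 1 new [(3,4)] -> total=8

Answer: 8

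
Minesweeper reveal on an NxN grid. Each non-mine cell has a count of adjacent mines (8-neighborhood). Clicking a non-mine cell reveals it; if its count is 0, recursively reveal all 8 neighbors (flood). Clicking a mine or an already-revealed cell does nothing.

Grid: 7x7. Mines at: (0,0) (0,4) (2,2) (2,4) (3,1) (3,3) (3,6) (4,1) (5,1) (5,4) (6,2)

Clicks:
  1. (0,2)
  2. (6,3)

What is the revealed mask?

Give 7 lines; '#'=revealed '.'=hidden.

Click 1 (0,2) count=0: revealed 6 new [(0,1) (0,2) (0,3) (1,1) (1,2) (1,3)] -> total=6
Click 2 (6,3) count=2: revealed 1 new [(6,3)] -> total=7

Answer: .###...
.###...
.......
.......
.......
.......
...#...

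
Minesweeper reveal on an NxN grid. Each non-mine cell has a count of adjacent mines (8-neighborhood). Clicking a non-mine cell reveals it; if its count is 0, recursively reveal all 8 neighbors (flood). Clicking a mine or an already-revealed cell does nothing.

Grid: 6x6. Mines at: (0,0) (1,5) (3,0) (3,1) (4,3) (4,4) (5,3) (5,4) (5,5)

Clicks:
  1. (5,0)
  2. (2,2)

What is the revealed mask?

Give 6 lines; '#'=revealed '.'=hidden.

Answer: ......
......
..#...
......
###...
###...

Derivation:
Click 1 (5,0) count=0: revealed 6 new [(4,0) (4,1) (4,2) (5,0) (5,1) (5,2)] -> total=6
Click 2 (2,2) count=1: revealed 1 new [(2,2)] -> total=7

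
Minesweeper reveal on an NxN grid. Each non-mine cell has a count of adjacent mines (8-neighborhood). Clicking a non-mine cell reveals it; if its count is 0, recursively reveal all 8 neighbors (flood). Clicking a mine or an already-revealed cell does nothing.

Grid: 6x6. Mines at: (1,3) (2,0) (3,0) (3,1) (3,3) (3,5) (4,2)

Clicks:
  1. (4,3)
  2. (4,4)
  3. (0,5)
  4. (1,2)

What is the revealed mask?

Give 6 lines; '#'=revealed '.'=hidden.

Answer: ....##
..#.##
....##
......
...##.
......

Derivation:
Click 1 (4,3) count=2: revealed 1 new [(4,3)] -> total=1
Click 2 (4,4) count=2: revealed 1 new [(4,4)] -> total=2
Click 3 (0,5) count=0: revealed 6 new [(0,4) (0,5) (1,4) (1,5) (2,4) (2,5)] -> total=8
Click 4 (1,2) count=1: revealed 1 new [(1,2)] -> total=9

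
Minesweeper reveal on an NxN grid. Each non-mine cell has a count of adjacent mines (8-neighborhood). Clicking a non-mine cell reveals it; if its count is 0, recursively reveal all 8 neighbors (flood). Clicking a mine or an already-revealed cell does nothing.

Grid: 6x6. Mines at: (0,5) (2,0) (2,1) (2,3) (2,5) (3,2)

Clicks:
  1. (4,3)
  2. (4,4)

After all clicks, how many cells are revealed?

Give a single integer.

Click 1 (4,3) count=1: revealed 1 new [(4,3)] -> total=1
Click 2 (4,4) count=0: revealed 16 new [(3,0) (3,1) (3,3) (3,4) (3,5) (4,0) (4,1) (4,2) (4,4) (4,5) (5,0) (5,1) (5,2) (5,3) (5,4) (5,5)] -> total=17

Answer: 17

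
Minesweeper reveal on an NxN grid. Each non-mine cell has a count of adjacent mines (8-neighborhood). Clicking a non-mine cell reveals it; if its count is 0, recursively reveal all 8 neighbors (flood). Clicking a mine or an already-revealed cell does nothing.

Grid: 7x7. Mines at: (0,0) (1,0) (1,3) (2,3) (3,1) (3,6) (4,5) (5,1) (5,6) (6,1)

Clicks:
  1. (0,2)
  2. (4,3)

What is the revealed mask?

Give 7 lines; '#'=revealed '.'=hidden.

Click 1 (0,2) count=1: revealed 1 new [(0,2)] -> total=1
Click 2 (4,3) count=0: revealed 14 new [(3,2) (3,3) (3,4) (4,2) (4,3) (4,4) (5,2) (5,3) (5,4) (5,5) (6,2) (6,3) (6,4) (6,5)] -> total=15

Answer: ..#....
.......
.......
..###..
..###..
..####.
..####.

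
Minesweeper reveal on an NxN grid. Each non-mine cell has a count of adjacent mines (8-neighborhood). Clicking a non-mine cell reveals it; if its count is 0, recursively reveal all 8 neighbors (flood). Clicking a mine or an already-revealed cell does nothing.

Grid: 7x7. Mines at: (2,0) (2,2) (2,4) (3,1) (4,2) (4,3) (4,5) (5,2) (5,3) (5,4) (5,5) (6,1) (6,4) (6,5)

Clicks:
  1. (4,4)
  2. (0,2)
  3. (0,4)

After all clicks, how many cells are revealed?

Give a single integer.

Answer: 19

Derivation:
Click 1 (4,4) count=5: revealed 1 new [(4,4)] -> total=1
Click 2 (0,2) count=0: revealed 18 new [(0,0) (0,1) (0,2) (0,3) (0,4) (0,5) (0,6) (1,0) (1,1) (1,2) (1,3) (1,4) (1,5) (1,6) (2,5) (2,6) (3,5) (3,6)] -> total=19
Click 3 (0,4) count=0: revealed 0 new [(none)] -> total=19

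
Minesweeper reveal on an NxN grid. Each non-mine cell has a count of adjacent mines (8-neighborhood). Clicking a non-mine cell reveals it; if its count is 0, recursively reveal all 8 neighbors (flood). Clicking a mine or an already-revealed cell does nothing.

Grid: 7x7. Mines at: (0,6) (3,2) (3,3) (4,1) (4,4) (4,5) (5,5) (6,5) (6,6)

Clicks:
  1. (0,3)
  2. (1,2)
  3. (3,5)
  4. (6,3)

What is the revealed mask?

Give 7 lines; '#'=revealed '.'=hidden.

Answer: ######.
#######
#######
##..###
.......
#####..
#####..

Derivation:
Click 1 (0,3) count=0: revealed 25 new [(0,0) (0,1) (0,2) (0,3) (0,4) (0,5) (1,0) (1,1) (1,2) (1,3) (1,4) (1,5) (1,6) (2,0) (2,1) (2,2) (2,3) (2,4) (2,5) (2,6) (3,0) (3,1) (3,4) (3,5) (3,6)] -> total=25
Click 2 (1,2) count=0: revealed 0 new [(none)] -> total=25
Click 3 (3,5) count=2: revealed 0 new [(none)] -> total=25
Click 4 (6,3) count=0: revealed 10 new [(5,0) (5,1) (5,2) (5,3) (5,4) (6,0) (6,1) (6,2) (6,3) (6,4)] -> total=35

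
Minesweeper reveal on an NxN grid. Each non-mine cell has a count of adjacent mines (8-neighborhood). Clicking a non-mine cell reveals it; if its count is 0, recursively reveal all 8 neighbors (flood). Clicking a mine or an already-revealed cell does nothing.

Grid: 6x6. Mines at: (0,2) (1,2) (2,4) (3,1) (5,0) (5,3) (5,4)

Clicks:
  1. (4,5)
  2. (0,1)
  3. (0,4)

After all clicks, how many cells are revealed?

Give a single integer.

Click 1 (4,5) count=1: revealed 1 new [(4,5)] -> total=1
Click 2 (0,1) count=2: revealed 1 new [(0,1)] -> total=2
Click 3 (0,4) count=0: revealed 6 new [(0,3) (0,4) (0,5) (1,3) (1,4) (1,5)] -> total=8

Answer: 8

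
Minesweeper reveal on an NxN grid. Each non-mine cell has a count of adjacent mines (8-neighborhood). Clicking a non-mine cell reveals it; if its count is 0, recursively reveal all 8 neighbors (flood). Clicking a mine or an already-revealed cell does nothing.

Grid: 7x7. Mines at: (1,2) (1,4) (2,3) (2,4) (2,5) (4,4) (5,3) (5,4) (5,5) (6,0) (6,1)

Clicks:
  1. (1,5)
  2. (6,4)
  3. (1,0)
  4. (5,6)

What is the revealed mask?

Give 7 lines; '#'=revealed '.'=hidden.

Answer: ##.....
##...#.
###....
###....
###....
###...#
....#..

Derivation:
Click 1 (1,5) count=3: revealed 1 new [(1,5)] -> total=1
Click 2 (6,4) count=3: revealed 1 new [(6,4)] -> total=2
Click 3 (1,0) count=0: revealed 16 new [(0,0) (0,1) (1,0) (1,1) (2,0) (2,1) (2,2) (3,0) (3,1) (3,2) (4,0) (4,1) (4,2) (5,0) (5,1) (5,2)] -> total=18
Click 4 (5,6) count=1: revealed 1 new [(5,6)] -> total=19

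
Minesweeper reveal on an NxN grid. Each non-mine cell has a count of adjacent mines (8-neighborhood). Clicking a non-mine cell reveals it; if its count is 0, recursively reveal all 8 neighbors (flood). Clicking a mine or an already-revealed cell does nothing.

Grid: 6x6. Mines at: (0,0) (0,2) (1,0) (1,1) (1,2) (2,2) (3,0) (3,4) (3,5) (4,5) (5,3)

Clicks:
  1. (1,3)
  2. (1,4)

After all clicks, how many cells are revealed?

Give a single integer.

Answer: 9

Derivation:
Click 1 (1,3) count=3: revealed 1 new [(1,3)] -> total=1
Click 2 (1,4) count=0: revealed 8 new [(0,3) (0,4) (0,5) (1,4) (1,5) (2,3) (2,4) (2,5)] -> total=9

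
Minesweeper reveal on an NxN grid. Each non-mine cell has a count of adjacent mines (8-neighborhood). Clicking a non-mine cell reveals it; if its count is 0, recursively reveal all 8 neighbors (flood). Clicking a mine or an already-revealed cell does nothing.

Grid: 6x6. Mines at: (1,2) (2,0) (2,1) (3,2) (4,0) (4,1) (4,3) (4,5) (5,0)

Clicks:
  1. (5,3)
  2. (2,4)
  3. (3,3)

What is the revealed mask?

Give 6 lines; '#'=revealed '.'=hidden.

Answer: ...###
...###
...###
...###
......
...#..

Derivation:
Click 1 (5,3) count=1: revealed 1 new [(5,3)] -> total=1
Click 2 (2,4) count=0: revealed 12 new [(0,3) (0,4) (0,5) (1,3) (1,4) (1,5) (2,3) (2,4) (2,5) (3,3) (3,4) (3,5)] -> total=13
Click 3 (3,3) count=2: revealed 0 new [(none)] -> total=13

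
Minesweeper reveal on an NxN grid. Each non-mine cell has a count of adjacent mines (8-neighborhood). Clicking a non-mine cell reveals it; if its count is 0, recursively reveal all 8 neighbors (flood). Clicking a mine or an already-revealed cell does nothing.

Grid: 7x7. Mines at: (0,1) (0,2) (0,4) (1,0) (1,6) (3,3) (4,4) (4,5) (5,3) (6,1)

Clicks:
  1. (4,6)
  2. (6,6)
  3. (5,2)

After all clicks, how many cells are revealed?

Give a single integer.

Click 1 (4,6) count=1: revealed 1 new [(4,6)] -> total=1
Click 2 (6,6) count=0: revealed 6 new [(5,4) (5,5) (5,6) (6,4) (6,5) (6,6)] -> total=7
Click 3 (5,2) count=2: revealed 1 new [(5,2)] -> total=8

Answer: 8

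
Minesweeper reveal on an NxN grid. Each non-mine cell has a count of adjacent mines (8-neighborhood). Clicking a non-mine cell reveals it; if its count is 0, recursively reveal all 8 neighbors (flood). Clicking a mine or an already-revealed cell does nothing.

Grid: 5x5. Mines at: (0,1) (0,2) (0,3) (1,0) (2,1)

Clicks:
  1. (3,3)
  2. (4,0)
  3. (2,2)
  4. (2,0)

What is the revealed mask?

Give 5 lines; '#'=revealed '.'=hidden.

Answer: .....
..###
#.###
#####
#####

Derivation:
Click 1 (3,3) count=0: revealed 16 new [(1,2) (1,3) (1,4) (2,2) (2,3) (2,4) (3,0) (3,1) (3,2) (3,3) (3,4) (4,0) (4,1) (4,2) (4,3) (4,4)] -> total=16
Click 2 (4,0) count=0: revealed 0 new [(none)] -> total=16
Click 3 (2,2) count=1: revealed 0 new [(none)] -> total=16
Click 4 (2,0) count=2: revealed 1 new [(2,0)] -> total=17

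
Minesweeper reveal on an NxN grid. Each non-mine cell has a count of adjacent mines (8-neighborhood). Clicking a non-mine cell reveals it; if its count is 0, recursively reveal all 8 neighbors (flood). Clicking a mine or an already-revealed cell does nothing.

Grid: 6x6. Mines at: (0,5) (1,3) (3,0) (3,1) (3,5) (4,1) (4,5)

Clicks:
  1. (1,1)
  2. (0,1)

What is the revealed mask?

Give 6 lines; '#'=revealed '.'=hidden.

Click 1 (1,1) count=0: revealed 9 new [(0,0) (0,1) (0,2) (1,0) (1,1) (1,2) (2,0) (2,1) (2,2)] -> total=9
Click 2 (0,1) count=0: revealed 0 new [(none)] -> total=9

Answer: ###...
###...
###...
......
......
......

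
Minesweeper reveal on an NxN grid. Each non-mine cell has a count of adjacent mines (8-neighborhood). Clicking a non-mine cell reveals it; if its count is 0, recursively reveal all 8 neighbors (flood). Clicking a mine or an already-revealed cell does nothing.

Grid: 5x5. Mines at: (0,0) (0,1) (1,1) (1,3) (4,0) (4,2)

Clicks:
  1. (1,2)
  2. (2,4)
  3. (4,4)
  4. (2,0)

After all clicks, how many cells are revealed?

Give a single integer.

Answer: 8

Derivation:
Click 1 (1,2) count=3: revealed 1 new [(1,2)] -> total=1
Click 2 (2,4) count=1: revealed 1 new [(2,4)] -> total=2
Click 3 (4,4) count=0: revealed 5 new [(2,3) (3,3) (3,4) (4,3) (4,4)] -> total=7
Click 4 (2,0) count=1: revealed 1 new [(2,0)] -> total=8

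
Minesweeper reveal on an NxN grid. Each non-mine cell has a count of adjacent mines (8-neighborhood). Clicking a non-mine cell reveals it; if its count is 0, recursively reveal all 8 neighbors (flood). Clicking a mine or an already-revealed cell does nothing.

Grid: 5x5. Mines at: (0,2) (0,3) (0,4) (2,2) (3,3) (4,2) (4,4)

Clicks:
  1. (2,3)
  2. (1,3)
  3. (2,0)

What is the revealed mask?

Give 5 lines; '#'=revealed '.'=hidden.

Answer: ##...
##.#.
##.#.
##...
##...

Derivation:
Click 1 (2,3) count=2: revealed 1 new [(2,3)] -> total=1
Click 2 (1,3) count=4: revealed 1 new [(1,3)] -> total=2
Click 3 (2,0) count=0: revealed 10 new [(0,0) (0,1) (1,0) (1,1) (2,0) (2,1) (3,0) (3,1) (4,0) (4,1)] -> total=12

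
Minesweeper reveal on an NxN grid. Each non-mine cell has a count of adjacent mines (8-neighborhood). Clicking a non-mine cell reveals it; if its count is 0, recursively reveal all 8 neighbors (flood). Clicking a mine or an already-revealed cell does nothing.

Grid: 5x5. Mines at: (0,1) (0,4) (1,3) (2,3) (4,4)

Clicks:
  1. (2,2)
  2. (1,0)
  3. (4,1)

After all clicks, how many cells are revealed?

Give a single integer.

Click 1 (2,2) count=2: revealed 1 new [(2,2)] -> total=1
Click 2 (1,0) count=1: revealed 1 new [(1,0)] -> total=2
Click 3 (4,1) count=0: revealed 12 new [(1,1) (1,2) (2,0) (2,1) (3,0) (3,1) (3,2) (3,3) (4,0) (4,1) (4,2) (4,3)] -> total=14

Answer: 14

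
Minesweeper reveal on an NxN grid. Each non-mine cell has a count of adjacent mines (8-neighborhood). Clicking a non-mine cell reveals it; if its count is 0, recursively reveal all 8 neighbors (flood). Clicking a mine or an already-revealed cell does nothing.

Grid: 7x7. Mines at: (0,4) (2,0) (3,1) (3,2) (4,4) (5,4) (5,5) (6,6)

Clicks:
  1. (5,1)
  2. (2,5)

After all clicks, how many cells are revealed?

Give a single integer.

Click 1 (5,1) count=0: revealed 12 new [(4,0) (4,1) (4,2) (4,3) (5,0) (5,1) (5,2) (5,3) (6,0) (6,1) (6,2) (6,3)] -> total=12
Click 2 (2,5) count=0: revealed 16 new [(0,5) (0,6) (1,3) (1,4) (1,5) (1,6) (2,3) (2,4) (2,5) (2,6) (3,3) (3,4) (3,5) (3,6) (4,5) (4,6)] -> total=28

Answer: 28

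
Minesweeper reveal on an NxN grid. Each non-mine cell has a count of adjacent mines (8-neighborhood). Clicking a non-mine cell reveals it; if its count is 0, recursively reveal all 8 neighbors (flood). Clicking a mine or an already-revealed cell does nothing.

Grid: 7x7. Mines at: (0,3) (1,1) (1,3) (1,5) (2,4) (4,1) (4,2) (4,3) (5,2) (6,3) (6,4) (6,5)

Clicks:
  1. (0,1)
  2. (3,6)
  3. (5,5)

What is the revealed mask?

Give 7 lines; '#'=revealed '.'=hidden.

Answer: .#.....
.......
.....##
....###
....###
....###
.......

Derivation:
Click 1 (0,1) count=1: revealed 1 new [(0,1)] -> total=1
Click 2 (3,6) count=0: revealed 11 new [(2,5) (2,6) (3,4) (3,5) (3,6) (4,4) (4,5) (4,6) (5,4) (5,5) (5,6)] -> total=12
Click 3 (5,5) count=2: revealed 0 new [(none)] -> total=12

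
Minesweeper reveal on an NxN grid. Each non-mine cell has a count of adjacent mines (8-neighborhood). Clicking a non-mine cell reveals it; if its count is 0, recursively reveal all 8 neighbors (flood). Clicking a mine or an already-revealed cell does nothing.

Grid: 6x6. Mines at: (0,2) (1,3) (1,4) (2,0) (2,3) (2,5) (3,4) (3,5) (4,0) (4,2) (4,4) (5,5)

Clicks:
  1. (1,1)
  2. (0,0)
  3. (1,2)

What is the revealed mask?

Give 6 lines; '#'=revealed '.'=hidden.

Click 1 (1,1) count=2: revealed 1 new [(1,1)] -> total=1
Click 2 (0,0) count=0: revealed 3 new [(0,0) (0,1) (1,0)] -> total=4
Click 3 (1,2) count=3: revealed 1 new [(1,2)] -> total=5

Answer: ##....
###...
......
......
......
......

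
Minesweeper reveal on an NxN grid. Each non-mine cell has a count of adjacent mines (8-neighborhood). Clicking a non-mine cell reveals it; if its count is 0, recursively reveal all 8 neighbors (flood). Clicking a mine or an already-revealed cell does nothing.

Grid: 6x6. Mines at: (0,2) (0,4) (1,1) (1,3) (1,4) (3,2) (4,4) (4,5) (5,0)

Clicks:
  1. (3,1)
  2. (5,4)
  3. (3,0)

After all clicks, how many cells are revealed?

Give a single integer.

Answer: 7

Derivation:
Click 1 (3,1) count=1: revealed 1 new [(3,1)] -> total=1
Click 2 (5,4) count=2: revealed 1 new [(5,4)] -> total=2
Click 3 (3,0) count=0: revealed 5 new [(2,0) (2,1) (3,0) (4,0) (4,1)] -> total=7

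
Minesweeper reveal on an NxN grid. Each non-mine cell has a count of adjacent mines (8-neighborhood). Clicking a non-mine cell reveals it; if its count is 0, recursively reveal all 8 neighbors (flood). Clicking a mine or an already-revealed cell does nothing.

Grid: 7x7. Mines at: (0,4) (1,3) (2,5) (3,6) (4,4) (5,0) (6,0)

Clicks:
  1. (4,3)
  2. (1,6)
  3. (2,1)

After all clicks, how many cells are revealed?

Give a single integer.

Click 1 (4,3) count=1: revealed 1 new [(4,3)] -> total=1
Click 2 (1,6) count=1: revealed 1 new [(1,6)] -> total=2
Click 3 (2,1) count=0: revealed 31 new [(0,0) (0,1) (0,2) (1,0) (1,1) (1,2) (2,0) (2,1) (2,2) (2,3) (3,0) (3,1) (3,2) (3,3) (4,0) (4,1) (4,2) (4,5) (4,6) (5,1) (5,2) (5,3) (5,4) (5,5) (5,6) (6,1) (6,2) (6,3) (6,4) (6,5) (6,6)] -> total=33

Answer: 33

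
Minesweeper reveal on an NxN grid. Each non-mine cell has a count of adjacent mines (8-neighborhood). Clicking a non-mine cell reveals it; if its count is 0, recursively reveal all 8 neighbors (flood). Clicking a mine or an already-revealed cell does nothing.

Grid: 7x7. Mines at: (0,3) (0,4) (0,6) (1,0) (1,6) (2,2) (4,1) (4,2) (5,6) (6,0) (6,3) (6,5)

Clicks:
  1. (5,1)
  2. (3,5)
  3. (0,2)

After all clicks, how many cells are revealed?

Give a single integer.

Answer: 20

Derivation:
Click 1 (5,1) count=3: revealed 1 new [(5,1)] -> total=1
Click 2 (3,5) count=0: revealed 18 new [(1,3) (1,4) (1,5) (2,3) (2,4) (2,5) (2,6) (3,3) (3,4) (3,5) (3,6) (4,3) (4,4) (4,5) (4,6) (5,3) (5,4) (5,5)] -> total=19
Click 3 (0,2) count=1: revealed 1 new [(0,2)] -> total=20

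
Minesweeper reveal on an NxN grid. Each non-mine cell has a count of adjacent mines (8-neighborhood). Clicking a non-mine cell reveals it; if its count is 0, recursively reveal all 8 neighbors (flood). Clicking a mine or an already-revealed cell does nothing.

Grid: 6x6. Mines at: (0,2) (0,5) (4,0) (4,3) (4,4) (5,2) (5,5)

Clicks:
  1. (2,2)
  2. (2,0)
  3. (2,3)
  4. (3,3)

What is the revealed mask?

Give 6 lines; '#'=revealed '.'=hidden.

Answer: ##....
######
######
######
......
......

Derivation:
Click 1 (2,2) count=0: revealed 20 new [(0,0) (0,1) (1,0) (1,1) (1,2) (1,3) (1,4) (1,5) (2,0) (2,1) (2,2) (2,3) (2,4) (2,5) (3,0) (3,1) (3,2) (3,3) (3,4) (3,5)] -> total=20
Click 2 (2,0) count=0: revealed 0 new [(none)] -> total=20
Click 3 (2,3) count=0: revealed 0 new [(none)] -> total=20
Click 4 (3,3) count=2: revealed 0 new [(none)] -> total=20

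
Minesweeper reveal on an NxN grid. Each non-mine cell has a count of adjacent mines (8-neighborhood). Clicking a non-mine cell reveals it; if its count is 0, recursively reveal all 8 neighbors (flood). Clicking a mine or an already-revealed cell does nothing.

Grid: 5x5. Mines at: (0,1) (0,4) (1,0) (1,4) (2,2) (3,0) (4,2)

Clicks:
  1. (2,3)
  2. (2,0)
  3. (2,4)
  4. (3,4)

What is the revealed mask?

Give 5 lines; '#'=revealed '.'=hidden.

Answer: .....
.....
#..##
...##
...##

Derivation:
Click 1 (2,3) count=2: revealed 1 new [(2,3)] -> total=1
Click 2 (2,0) count=2: revealed 1 new [(2,0)] -> total=2
Click 3 (2,4) count=1: revealed 1 new [(2,4)] -> total=3
Click 4 (3,4) count=0: revealed 4 new [(3,3) (3,4) (4,3) (4,4)] -> total=7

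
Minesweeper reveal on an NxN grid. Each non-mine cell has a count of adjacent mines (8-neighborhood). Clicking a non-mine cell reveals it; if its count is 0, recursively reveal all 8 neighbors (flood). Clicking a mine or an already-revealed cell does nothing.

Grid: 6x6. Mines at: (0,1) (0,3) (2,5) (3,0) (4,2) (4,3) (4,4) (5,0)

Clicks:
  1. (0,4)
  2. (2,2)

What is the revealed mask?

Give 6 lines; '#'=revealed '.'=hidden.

Answer: ....#.
.####.
.####.
.####.
......
......

Derivation:
Click 1 (0,4) count=1: revealed 1 new [(0,4)] -> total=1
Click 2 (2,2) count=0: revealed 12 new [(1,1) (1,2) (1,3) (1,4) (2,1) (2,2) (2,3) (2,4) (3,1) (3,2) (3,3) (3,4)] -> total=13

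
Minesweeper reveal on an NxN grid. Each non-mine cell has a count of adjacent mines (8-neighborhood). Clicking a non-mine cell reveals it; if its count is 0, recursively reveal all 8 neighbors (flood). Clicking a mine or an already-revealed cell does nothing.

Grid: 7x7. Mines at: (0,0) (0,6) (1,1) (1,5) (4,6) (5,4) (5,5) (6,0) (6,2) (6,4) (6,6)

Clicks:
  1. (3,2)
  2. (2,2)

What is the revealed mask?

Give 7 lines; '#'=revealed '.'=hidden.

Click 1 (3,2) count=0: revealed 28 new [(0,2) (0,3) (0,4) (1,2) (1,3) (1,4) (2,0) (2,1) (2,2) (2,3) (2,4) (2,5) (3,0) (3,1) (3,2) (3,3) (3,4) (3,5) (4,0) (4,1) (4,2) (4,3) (4,4) (4,5) (5,0) (5,1) (5,2) (5,3)] -> total=28
Click 2 (2,2) count=1: revealed 0 new [(none)] -> total=28

Answer: ..###..
..###..
######.
######.
######.
####...
.......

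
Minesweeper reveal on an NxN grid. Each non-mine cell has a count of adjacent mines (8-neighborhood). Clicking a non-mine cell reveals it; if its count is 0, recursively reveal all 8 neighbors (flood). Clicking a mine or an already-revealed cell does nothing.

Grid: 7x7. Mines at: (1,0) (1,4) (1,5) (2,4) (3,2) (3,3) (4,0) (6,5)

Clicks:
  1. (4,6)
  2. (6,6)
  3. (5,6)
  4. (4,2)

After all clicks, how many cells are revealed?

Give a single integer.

Answer: 13

Derivation:
Click 1 (4,6) count=0: revealed 11 new [(2,5) (2,6) (3,4) (3,5) (3,6) (4,4) (4,5) (4,6) (5,4) (5,5) (5,6)] -> total=11
Click 2 (6,6) count=1: revealed 1 new [(6,6)] -> total=12
Click 3 (5,6) count=1: revealed 0 new [(none)] -> total=12
Click 4 (4,2) count=2: revealed 1 new [(4,2)] -> total=13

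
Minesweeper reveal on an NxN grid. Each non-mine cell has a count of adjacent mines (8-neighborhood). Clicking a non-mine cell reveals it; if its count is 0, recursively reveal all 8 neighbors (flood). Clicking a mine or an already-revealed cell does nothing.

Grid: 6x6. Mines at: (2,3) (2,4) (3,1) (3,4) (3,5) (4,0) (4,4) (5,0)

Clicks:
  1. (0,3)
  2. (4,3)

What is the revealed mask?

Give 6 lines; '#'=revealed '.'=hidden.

Click 1 (0,3) count=0: revealed 15 new [(0,0) (0,1) (0,2) (0,3) (0,4) (0,5) (1,0) (1,1) (1,2) (1,3) (1,4) (1,5) (2,0) (2,1) (2,2)] -> total=15
Click 2 (4,3) count=2: revealed 1 new [(4,3)] -> total=16

Answer: ######
######
###...
......
...#..
......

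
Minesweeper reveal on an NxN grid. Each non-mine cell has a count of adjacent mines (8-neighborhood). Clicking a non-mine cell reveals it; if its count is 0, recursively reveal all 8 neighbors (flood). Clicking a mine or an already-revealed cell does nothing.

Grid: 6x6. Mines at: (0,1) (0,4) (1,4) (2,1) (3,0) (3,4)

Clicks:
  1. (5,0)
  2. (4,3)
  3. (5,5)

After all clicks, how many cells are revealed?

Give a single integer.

Click 1 (5,0) count=0: revealed 15 new [(3,1) (3,2) (3,3) (4,0) (4,1) (4,2) (4,3) (4,4) (4,5) (5,0) (5,1) (5,2) (5,3) (5,4) (5,5)] -> total=15
Click 2 (4,3) count=1: revealed 0 new [(none)] -> total=15
Click 3 (5,5) count=0: revealed 0 new [(none)] -> total=15

Answer: 15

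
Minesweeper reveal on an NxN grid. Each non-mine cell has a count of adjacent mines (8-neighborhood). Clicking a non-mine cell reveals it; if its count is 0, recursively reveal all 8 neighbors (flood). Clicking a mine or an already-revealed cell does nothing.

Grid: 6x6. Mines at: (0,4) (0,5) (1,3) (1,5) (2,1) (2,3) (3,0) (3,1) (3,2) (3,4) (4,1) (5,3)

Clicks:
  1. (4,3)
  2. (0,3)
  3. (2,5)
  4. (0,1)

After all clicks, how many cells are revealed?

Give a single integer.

Answer: 9

Derivation:
Click 1 (4,3) count=3: revealed 1 new [(4,3)] -> total=1
Click 2 (0,3) count=2: revealed 1 new [(0,3)] -> total=2
Click 3 (2,5) count=2: revealed 1 new [(2,5)] -> total=3
Click 4 (0,1) count=0: revealed 6 new [(0,0) (0,1) (0,2) (1,0) (1,1) (1,2)] -> total=9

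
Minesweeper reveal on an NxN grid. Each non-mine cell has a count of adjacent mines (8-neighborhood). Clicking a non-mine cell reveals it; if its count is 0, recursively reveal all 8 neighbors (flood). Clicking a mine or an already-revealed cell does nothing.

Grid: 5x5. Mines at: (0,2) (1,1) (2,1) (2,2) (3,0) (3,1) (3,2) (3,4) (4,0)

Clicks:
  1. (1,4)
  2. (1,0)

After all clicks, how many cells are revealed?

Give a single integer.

Answer: 7

Derivation:
Click 1 (1,4) count=0: revealed 6 new [(0,3) (0,4) (1,3) (1,4) (2,3) (2,4)] -> total=6
Click 2 (1,0) count=2: revealed 1 new [(1,0)] -> total=7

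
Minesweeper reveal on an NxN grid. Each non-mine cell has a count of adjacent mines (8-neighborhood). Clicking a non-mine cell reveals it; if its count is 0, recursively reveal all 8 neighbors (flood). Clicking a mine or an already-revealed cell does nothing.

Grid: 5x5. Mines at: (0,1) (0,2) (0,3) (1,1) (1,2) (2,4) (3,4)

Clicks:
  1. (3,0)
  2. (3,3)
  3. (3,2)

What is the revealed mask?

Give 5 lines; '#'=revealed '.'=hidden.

Answer: .....
.....
####.
####.
####.

Derivation:
Click 1 (3,0) count=0: revealed 12 new [(2,0) (2,1) (2,2) (2,3) (3,0) (3,1) (3,2) (3,3) (4,0) (4,1) (4,2) (4,3)] -> total=12
Click 2 (3,3) count=2: revealed 0 new [(none)] -> total=12
Click 3 (3,2) count=0: revealed 0 new [(none)] -> total=12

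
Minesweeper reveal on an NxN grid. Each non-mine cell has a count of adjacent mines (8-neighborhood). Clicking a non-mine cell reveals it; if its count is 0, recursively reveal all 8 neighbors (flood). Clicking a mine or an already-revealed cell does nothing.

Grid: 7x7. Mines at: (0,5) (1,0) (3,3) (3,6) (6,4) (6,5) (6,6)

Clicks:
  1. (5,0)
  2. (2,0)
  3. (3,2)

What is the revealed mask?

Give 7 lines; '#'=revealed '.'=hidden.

Answer: .......
.......
###....
###....
####...
####...
####...

Derivation:
Click 1 (5,0) count=0: revealed 18 new [(2,0) (2,1) (2,2) (3,0) (3,1) (3,2) (4,0) (4,1) (4,2) (4,3) (5,0) (5,1) (5,2) (5,3) (6,0) (6,1) (6,2) (6,3)] -> total=18
Click 2 (2,0) count=1: revealed 0 new [(none)] -> total=18
Click 3 (3,2) count=1: revealed 0 new [(none)] -> total=18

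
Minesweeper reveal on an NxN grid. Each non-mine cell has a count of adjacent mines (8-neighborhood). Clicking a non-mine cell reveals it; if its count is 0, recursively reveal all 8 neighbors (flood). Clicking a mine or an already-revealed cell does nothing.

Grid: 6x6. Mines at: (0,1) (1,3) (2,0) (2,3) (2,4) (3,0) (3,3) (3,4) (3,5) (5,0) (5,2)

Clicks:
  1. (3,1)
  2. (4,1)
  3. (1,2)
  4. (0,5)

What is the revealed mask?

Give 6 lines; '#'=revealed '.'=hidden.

Click 1 (3,1) count=2: revealed 1 new [(3,1)] -> total=1
Click 2 (4,1) count=3: revealed 1 new [(4,1)] -> total=2
Click 3 (1,2) count=3: revealed 1 new [(1,2)] -> total=3
Click 4 (0,5) count=0: revealed 4 new [(0,4) (0,5) (1,4) (1,5)] -> total=7

Answer: ....##
..#.##
......
.#....
.#....
......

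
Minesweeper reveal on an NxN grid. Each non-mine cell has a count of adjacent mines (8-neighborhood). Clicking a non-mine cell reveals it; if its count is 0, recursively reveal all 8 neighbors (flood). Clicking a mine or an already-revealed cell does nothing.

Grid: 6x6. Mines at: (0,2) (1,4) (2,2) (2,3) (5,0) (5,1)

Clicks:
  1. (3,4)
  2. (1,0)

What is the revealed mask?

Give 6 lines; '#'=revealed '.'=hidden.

Answer: ##....
##....
##....
##..#.
##....
......

Derivation:
Click 1 (3,4) count=1: revealed 1 new [(3,4)] -> total=1
Click 2 (1,0) count=0: revealed 10 new [(0,0) (0,1) (1,0) (1,1) (2,0) (2,1) (3,0) (3,1) (4,0) (4,1)] -> total=11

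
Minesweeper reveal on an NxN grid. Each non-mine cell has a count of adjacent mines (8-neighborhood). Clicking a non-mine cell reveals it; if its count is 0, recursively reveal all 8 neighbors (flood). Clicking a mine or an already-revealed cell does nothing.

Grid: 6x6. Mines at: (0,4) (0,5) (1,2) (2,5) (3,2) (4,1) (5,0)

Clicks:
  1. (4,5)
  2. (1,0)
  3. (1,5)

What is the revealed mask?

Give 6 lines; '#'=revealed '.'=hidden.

Answer: ##....
##...#
##....
##.###
..####
..####

Derivation:
Click 1 (4,5) count=0: revealed 11 new [(3,3) (3,4) (3,5) (4,2) (4,3) (4,4) (4,5) (5,2) (5,3) (5,4) (5,5)] -> total=11
Click 2 (1,0) count=0: revealed 8 new [(0,0) (0,1) (1,0) (1,1) (2,0) (2,1) (3,0) (3,1)] -> total=19
Click 3 (1,5) count=3: revealed 1 new [(1,5)] -> total=20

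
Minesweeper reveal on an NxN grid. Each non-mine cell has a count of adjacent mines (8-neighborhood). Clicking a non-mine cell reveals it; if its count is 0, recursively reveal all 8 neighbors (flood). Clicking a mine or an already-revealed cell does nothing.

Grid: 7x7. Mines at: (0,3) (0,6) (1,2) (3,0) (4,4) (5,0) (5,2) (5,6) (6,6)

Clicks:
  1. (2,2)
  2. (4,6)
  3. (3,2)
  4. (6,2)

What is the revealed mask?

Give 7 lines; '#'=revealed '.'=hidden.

Click 1 (2,2) count=1: revealed 1 new [(2,2)] -> total=1
Click 2 (4,6) count=1: revealed 1 new [(4,6)] -> total=2
Click 3 (3,2) count=0: revealed 8 new [(2,1) (2,3) (3,1) (3,2) (3,3) (4,1) (4,2) (4,3)] -> total=10
Click 4 (6,2) count=1: revealed 1 new [(6,2)] -> total=11

Answer: .......
.......
.###...
.###...
.###..#
.......
..#....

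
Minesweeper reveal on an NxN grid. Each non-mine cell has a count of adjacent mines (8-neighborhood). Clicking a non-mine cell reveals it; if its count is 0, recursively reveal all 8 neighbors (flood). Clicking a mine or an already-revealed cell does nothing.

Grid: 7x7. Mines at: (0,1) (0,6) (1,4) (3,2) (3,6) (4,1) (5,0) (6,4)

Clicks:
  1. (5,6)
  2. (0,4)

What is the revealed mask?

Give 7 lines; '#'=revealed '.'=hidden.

Click 1 (5,6) count=0: revealed 6 new [(4,5) (4,6) (5,5) (5,6) (6,5) (6,6)] -> total=6
Click 2 (0,4) count=1: revealed 1 new [(0,4)] -> total=7

Answer: ....#..
.......
.......
.......
.....##
.....##
.....##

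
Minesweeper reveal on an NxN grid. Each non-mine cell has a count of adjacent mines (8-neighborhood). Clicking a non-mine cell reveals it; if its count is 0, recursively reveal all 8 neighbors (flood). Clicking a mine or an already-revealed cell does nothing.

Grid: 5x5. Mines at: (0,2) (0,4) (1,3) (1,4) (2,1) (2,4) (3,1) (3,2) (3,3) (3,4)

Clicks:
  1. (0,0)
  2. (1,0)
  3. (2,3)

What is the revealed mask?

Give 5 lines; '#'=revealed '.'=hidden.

Answer: ##...
##...
...#.
.....
.....

Derivation:
Click 1 (0,0) count=0: revealed 4 new [(0,0) (0,1) (1,0) (1,1)] -> total=4
Click 2 (1,0) count=1: revealed 0 new [(none)] -> total=4
Click 3 (2,3) count=6: revealed 1 new [(2,3)] -> total=5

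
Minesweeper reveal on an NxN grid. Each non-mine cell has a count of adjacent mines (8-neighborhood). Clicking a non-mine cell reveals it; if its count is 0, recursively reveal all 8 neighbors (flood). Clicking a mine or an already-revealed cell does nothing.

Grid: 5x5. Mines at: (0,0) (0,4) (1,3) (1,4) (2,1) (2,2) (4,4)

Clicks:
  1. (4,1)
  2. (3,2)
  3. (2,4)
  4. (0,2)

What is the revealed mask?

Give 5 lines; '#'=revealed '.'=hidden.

Click 1 (4,1) count=0: revealed 8 new [(3,0) (3,1) (3,2) (3,3) (4,0) (4,1) (4,2) (4,3)] -> total=8
Click 2 (3,2) count=2: revealed 0 new [(none)] -> total=8
Click 3 (2,4) count=2: revealed 1 new [(2,4)] -> total=9
Click 4 (0,2) count=1: revealed 1 new [(0,2)] -> total=10

Answer: ..#..
.....
....#
####.
####.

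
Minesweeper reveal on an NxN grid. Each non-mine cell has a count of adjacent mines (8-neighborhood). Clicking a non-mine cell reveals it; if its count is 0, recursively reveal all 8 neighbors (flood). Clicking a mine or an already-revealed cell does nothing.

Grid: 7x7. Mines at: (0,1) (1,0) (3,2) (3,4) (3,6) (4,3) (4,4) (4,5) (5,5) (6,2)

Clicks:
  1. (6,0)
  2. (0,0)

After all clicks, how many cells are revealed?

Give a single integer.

Click 1 (6,0) count=0: revealed 10 new [(2,0) (2,1) (3,0) (3,1) (4,0) (4,1) (5,0) (5,1) (6,0) (6,1)] -> total=10
Click 2 (0,0) count=2: revealed 1 new [(0,0)] -> total=11

Answer: 11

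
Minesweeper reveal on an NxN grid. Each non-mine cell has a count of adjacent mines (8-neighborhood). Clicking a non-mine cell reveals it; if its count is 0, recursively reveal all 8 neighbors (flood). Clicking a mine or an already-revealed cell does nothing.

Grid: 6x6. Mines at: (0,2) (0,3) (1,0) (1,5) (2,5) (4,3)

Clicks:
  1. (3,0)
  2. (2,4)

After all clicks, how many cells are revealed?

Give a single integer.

Click 1 (3,0) count=0: revealed 20 new [(1,1) (1,2) (1,3) (1,4) (2,0) (2,1) (2,2) (2,3) (2,4) (3,0) (3,1) (3,2) (3,3) (3,4) (4,0) (4,1) (4,2) (5,0) (5,1) (5,2)] -> total=20
Click 2 (2,4) count=2: revealed 0 new [(none)] -> total=20

Answer: 20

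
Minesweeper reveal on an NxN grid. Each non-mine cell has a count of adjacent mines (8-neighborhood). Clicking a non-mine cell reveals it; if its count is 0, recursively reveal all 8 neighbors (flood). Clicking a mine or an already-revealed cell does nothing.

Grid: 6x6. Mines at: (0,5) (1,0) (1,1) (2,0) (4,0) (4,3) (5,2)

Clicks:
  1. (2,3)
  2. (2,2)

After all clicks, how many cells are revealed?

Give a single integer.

Click 1 (2,3) count=0: revealed 19 new [(0,2) (0,3) (0,4) (1,2) (1,3) (1,4) (1,5) (2,2) (2,3) (2,4) (2,5) (3,2) (3,3) (3,4) (3,5) (4,4) (4,5) (5,4) (5,5)] -> total=19
Click 2 (2,2) count=1: revealed 0 new [(none)] -> total=19

Answer: 19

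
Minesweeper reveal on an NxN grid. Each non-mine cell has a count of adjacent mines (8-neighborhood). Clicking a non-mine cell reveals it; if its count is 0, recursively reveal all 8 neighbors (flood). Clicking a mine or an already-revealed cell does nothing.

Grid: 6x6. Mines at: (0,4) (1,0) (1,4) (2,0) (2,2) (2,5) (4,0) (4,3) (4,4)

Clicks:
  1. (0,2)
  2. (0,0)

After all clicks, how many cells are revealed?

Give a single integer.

Click 1 (0,2) count=0: revealed 6 new [(0,1) (0,2) (0,3) (1,1) (1,2) (1,3)] -> total=6
Click 2 (0,0) count=1: revealed 1 new [(0,0)] -> total=7

Answer: 7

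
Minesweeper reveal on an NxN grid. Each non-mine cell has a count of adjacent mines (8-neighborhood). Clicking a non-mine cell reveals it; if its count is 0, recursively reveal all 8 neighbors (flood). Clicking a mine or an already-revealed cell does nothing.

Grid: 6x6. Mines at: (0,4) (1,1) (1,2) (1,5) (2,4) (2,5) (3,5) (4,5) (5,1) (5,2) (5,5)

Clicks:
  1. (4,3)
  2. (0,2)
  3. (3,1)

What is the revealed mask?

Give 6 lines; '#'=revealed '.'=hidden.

Answer: ..#...
......
####..
####..
####..
......

Derivation:
Click 1 (4,3) count=1: revealed 1 new [(4,3)] -> total=1
Click 2 (0,2) count=2: revealed 1 new [(0,2)] -> total=2
Click 3 (3,1) count=0: revealed 11 new [(2,0) (2,1) (2,2) (2,3) (3,0) (3,1) (3,2) (3,3) (4,0) (4,1) (4,2)] -> total=13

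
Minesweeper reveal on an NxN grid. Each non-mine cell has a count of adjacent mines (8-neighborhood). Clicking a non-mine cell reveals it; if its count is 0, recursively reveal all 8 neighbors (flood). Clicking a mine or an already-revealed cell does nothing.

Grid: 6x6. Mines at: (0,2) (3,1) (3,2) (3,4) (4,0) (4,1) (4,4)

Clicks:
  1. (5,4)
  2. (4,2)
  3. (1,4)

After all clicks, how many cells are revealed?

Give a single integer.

Click 1 (5,4) count=1: revealed 1 new [(5,4)] -> total=1
Click 2 (4,2) count=3: revealed 1 new [(4,2)] -> total=2
Click 3 (1,4) count=0: revealed 9 new [(0,3) (0,4) (0,5) (1,3) (1,4) (1,5) (2,3) (2,4) (2,5)] -> total=11

Answer: 11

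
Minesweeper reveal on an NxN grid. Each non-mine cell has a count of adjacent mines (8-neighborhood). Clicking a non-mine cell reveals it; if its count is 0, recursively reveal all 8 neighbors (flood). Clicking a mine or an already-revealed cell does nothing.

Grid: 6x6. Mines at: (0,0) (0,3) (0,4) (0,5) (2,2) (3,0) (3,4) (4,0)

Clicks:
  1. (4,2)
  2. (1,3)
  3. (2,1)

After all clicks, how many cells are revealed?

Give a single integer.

Answer: 15

Derivation:
Click 1 (4,2) count=0: revealed 13 new [(3,1) (3,2) (3,3) (4,1) (4,2) (4,3) (4,4) (4,5) (5,1) (5,2) (5,3) (5,4) (5,5)] -> total=13
Click 2 (1,3) count=3: revealed 1 new [(1,3)] -> total=14
Click 3 (2,1) count=2: revealed 1 new [(2,1)] -> total=15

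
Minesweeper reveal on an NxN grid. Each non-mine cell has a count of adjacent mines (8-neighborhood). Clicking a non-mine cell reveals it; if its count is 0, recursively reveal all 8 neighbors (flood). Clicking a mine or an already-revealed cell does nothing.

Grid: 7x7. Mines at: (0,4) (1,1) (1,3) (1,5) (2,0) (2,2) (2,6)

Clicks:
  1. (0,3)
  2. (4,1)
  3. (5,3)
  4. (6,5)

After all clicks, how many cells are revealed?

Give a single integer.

Answer: 32

Derivation:
Click 1 (0,3) count=2: revealed 1 new [(0,3)] -> total=1
Click 2 (4,1) count=0: revealed 31 new [(2,3) (2,4) (2,5) (3,0) (3,1) (3,2) (3,3) (3,4) (3,5) (3,6) (4,0) (4,1) (4,2) (4,3) (4,4) (4,5) (4,6) (5,0) (5,1) (5,2) (5,3) (5,4) (5,5) (5,6) (6,0) (6,1) (6,2) (6,3) (6,4) (6,5) (6,6)] -> total=32
Click 3 (5,3) count=0: revealed 0 new [(none)] -> total=32
Click 4 (6,5) count=0: revealed 0 new [(none)] -> total=32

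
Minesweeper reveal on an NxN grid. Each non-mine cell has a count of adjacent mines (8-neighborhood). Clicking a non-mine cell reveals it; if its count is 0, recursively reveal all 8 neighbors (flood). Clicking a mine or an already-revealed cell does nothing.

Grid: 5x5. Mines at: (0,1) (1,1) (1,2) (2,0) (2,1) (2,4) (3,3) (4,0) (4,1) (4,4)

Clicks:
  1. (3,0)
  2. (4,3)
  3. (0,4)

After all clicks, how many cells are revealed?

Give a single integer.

Answer: 6

Derivation:
Click 1 (3,0) count=4: revealed 1 new [(3,0)] -> total=1
Click 2 (4,3) count=2: revealed 1 new [(4,3)] -> total=2
Click 3 (0,4) count=0: revealed 4 new [(0,3) (0,4) (1,3) (1,4)] -> total=6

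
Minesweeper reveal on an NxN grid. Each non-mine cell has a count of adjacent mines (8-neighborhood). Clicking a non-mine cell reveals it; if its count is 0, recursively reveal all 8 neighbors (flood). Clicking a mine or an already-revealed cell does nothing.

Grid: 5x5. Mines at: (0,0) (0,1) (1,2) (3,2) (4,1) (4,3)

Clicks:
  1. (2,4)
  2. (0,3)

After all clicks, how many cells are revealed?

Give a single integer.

Answer: 8

Derivation:
Click 1 (2,4) count=0: revealed 8 new [(0,3) (0,4) (1,3) (1,4) (2,3) (2,4) (3,3) (3,4)] -> total=8
Click 2 (0,3) count=1: revealed 0 new [(none)] -> total=8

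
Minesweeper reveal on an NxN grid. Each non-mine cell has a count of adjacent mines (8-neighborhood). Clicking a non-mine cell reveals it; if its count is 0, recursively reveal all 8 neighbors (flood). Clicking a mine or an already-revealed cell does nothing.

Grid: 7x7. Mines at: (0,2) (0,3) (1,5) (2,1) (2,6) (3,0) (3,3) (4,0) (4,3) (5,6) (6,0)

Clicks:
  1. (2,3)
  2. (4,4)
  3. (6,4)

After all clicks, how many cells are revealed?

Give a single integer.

Click 1 (2,3) count=1: revealed 1 new [(2,3)] -> total=1
Click 2 (4,4) count=2: revealed 1 new [(4,4)] -> total=2
Click 3 (6,4) count=0: revealed 10 new [(5,1) (5,2) (5,3) (5,4) (5,5) (6,1) (6,2) (6,3) (6,4) (6,5)] -> total=12

Answer: 12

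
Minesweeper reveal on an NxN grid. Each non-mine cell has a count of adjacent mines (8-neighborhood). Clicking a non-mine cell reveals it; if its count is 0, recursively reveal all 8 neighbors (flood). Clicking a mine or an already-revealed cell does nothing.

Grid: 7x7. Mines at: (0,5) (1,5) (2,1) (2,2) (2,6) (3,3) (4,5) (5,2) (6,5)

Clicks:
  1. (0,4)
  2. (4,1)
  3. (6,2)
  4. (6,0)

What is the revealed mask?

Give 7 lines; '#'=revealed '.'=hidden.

Click 1 (0,4) count=2: revealed 1 new [(0,4)] -> total=1
Click 2 (4,1) count=1: revealed 1 new [(4,1)] -> total=2
Click 3 (6,2) count=1: revealed 1 new [(6,2)] -> total=3
Click 4 (6,0) count=0: revealed 7 new [(3,0) (3,1) (4,0) (5,0) (5,1) (6,0) (6,1)] -> total=10

Answer: ....#..
.......
.......
##.....
##.....
##.....
###....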